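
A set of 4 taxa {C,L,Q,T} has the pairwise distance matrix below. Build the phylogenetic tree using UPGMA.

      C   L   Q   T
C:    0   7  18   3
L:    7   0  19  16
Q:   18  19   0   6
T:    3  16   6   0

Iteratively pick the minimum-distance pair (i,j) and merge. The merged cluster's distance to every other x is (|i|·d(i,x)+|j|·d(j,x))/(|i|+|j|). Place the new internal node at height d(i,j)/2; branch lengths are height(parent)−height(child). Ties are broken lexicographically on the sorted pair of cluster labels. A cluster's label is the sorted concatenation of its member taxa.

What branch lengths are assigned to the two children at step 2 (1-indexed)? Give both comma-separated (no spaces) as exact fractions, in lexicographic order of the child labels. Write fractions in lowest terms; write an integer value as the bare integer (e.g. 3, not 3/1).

iteration 1: select C,T (d=3); attach at lengths (3/2, 3/2); label the merged cluster CT
  updated: d(CT,L)=23/2, d(CT,Q)=12
iteration 2: select CT,L (d=23/2); attach at lengths (17/4, 23/4); label the merged cluster CLT
  updated: d(CLT,Q)=43/3
iteration 3: select CLT,Q (d=43/3); attach at lengths (17/12, 43/6); label the merged cluster CLQT
final tree: (((C:3/2,T:3/2):17/4,L:23/4):17/12,Q:43/6)
total length: 259/12

17/4,23/4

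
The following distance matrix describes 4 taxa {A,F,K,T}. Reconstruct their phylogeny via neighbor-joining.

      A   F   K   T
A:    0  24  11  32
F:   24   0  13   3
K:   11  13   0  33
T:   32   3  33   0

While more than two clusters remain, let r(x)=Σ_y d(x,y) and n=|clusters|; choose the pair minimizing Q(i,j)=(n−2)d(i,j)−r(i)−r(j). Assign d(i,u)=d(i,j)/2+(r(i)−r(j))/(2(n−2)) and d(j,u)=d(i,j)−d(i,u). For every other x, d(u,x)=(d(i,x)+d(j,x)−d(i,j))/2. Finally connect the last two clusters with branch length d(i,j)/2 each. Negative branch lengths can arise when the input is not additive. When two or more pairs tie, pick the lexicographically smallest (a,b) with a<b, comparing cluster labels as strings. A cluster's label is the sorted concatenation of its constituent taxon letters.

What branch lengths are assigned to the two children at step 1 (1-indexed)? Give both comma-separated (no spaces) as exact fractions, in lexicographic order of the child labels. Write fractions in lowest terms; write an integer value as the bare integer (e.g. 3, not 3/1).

8,3

iteration 1: select A,K (d=11, Q=-102); attach at lengths (8, 3); label the merged cluster AK
  updated: d(AK,F)=13, d(AK,T)=27
iteration 2: select AK,F (d=13, Q=-43); attach at lengths (37/2, -11/2); label the merged cluster AFK
  updated: d(AFK,T)=17/2
iteration 3: select AFK,T (d=17/2); attach at lengths (17/4, 17/4); label the merged cluster AFKT
final tree: (((A:8,K:3):37/2,F:-11/2):17/4,T:17/4)
total length: 65/2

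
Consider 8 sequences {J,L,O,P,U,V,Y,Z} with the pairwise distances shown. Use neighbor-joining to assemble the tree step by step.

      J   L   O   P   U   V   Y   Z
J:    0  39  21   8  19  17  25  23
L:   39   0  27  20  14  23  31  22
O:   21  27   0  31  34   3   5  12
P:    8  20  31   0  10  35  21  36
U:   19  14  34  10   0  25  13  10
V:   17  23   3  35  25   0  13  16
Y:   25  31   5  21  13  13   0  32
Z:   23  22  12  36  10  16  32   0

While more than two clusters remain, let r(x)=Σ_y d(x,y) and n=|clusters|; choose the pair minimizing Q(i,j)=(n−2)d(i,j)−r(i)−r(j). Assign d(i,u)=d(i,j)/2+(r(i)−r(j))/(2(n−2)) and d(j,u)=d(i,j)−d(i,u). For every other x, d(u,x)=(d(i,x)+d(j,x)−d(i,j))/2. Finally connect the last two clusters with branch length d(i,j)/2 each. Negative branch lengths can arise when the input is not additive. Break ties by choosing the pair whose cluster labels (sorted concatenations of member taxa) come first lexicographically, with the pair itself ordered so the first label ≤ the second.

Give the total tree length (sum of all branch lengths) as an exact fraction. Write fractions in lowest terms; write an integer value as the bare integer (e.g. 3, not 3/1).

245/4

1. join J+P (d=8, Q=-265) ⇒ JP; edges |J|=13/4, |P|=19/4
  updated: d(JP,L)=51/2, d(JP,O)=22, d(JP,U)=21/2, d(JP,V)=22, d(JP,Y)=19, d(JP,Z)=51/2
2. join O+Y (d=5, Q=-191) ⇒ OY; edges |O|=3/2, |Y|=7/2
  updated: d(JP,OY)=18, d(L,OY)=53/2, d(OY,U)=21, d(OY,V)=11/2, d(OY,Z)=39/2
3. join OY+V (d=11/2, Q=-160) ⇒ OVY; edges |OY|=21/8, |V|=23/8
  updated: d(JP,OVY)=69/4, d(L,OVY)=22, d(OVY,U)=81/4, d(OVY,Z)=15
4. join JP+U (d=21/2, Q=-102) ⇒ JPU; edges |JP|=37/4, |U|=5/4
  updated: d(JPU,L)=29/2, d(JPU,OVY)=27/2, d(JPU,Z)=25/2
5. join JPU+L (d=29/2, Q=-70) ⇒ JLPU; edges |JPU|=11/4, |L|=47/4
  updated: d(JLPU,OVY)=21/2, d(JLPU,Z)=10
6. join JLPU+OVY (d=21/2, Q=-71/2) ⇒ JLOPUVY; edges |JLPU|=11/4, |OVY|=31/4
  updated: d(JLOPUVY,Z)=29/4
7. join JLOPUVY+Z (d=29/4) ⇒ JLOPUVYZ; edges |JLOPUVY|=29/8, |Z|=29/8
final tree: (((((J:13/4,P:19/4):37/4,U:5/4):11/4,L:47/4):11/4,((O:3/2,Y:7/2):21/8,V:23/8):31/4):29/8,Z:29/8)
total length: 245/4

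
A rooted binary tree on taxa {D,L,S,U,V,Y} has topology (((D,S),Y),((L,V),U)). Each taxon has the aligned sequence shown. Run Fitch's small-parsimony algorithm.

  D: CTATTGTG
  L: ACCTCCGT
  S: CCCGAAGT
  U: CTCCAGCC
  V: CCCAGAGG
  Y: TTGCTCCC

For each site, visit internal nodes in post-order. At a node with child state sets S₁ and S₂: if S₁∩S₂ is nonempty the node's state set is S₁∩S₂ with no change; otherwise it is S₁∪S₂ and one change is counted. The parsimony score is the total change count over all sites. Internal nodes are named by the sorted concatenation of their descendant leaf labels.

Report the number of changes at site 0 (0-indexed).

2

site 0, node DS: D={C} ∩ S={C} → {C} (+0)
site 0, node DSY: DS={C} ∪ Y={T} → {C,T} (+1)
site 0, node LV: L={A} ∪ V={C} → {A,C} (+1)
site 0, node LUV: LV={A,C} ∩ U={C} → {C} (+0)
site 0, node DLSUVY: DSY={C,T} ∩ LUV={C} → {C} (+0)
site 1, node DS: D={T} ∪ S={C} → {C,T} (+1)
site 1, node DSY: DS={C,T} ∩ Y={T} → {T} (+0)
site 1, node LV: L={C} ∩ V={C} → {C} (+0)
site 1, node LUV: LV={C} ∪ U={T} → {C,T} (+1)
site 1, node DLSUVY: DSY={T} ∩ LUV={C,T} → {T} (+0)
site 2, node DS: D={A} ∪ S={C} → {A,C} (+1)
site 2, node DSY: DS={A,C} ∪ Y={G} → {A,C,G} (+1)
site 2, node LV: L={C} ∩ V={C} → {C} (+0)
site 2, node LUV: LV={C} ∩ U={C} → {C} (+0)
site 2, node DLSUVY: DSY={A,C,G} ∩ LUV={C} → {C} (+0)
site 3, node DS: D={T} ∪ S={G} → {G,T} (+1)
site 3, node DSY: DS={G,T} ∪ Y={C} → {C,G,T} (+1)
site 3, node LV: L={T} ∪ V={A} → {A,T} (+1)
site 3, node LUV: LV={A,T} ∪ U={C} → {A,C,T} (+1)
site 3, node DLSUVY: DSY={C,G,T} ∩ LUV={A,C,T} → {C,T} (+0)
site 4, node DS: D={T} ∪ S={A} → {A,T} (+1)
site 4, node DSY: DS={A,T} ∩ Y={T} → {T} (+0)
site 4, node LV: L={C} ∪ V={G} → {C,G} (+1)
site 4, node LUV: LV={C,G} ∪ U={A} → {A,C,G} (+1)
site 4, node DLSUVY: DSY={T} ∪ LUV={A,C,G} → {A,C,G,T} (+1)
site 5, node DS: D={G} ∪ S={A} → {A,G} (+1)
site 5, node DSY: DS={A,G} ∪ Y={C} → {A,C,G} (+1)
site 5, node LV: L={C} ∪ V={A} → {A,C} (+1)
site 5, node LUV: LV={A,C} ∪ U={G} → {A,C,G} (+1)
site 5, node DLSUVY: DSY={A,C,G} ∩ LUV={A,C,G} → {A,C,G} (+0)
site 6, node DS: D={T} ∪ S={G} → {G,T} (+1)
site 6, node DSY: DS={G,T} ∪ Y={C} → {C,G,T} (+1)
site 6, node LV: L={G} ∩ V={G} → {G} (+0)
site 6, node LUV: LV={G} ∪ U={C} → {C,G} (+1)
site 6, node DLSUVY: DSY={C,G,T} ∩ LUV={C,G} → {C,G} (+0)
site 7, node DS: D={G} ∪ S={T} → {G,T} (+1)
site 7, node DSY: DS={G,T} ∪ Y={C} → {C,G,T} (+1)
site 7, node LV: L={T} ∪ V={G} → {G,T} (+1)
site 7, node LUV: LV={G,T} ∪ U={C} → {C,G,T} (+1)
site 7, node DLSUVY: DSY={C,G,T} ∩ LUV={C,G,T} → {C,G,T} (+0)
per-site changes: [2, 2, 2, 4, 4, 4, 3, 4]; total = 25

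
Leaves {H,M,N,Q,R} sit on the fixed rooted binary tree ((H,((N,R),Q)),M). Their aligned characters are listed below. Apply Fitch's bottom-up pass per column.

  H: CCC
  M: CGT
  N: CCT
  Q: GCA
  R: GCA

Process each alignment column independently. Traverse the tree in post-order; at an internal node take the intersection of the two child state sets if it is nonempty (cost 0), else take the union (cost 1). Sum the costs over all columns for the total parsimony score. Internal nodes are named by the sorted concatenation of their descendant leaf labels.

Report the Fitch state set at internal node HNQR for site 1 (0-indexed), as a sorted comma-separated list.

NR@0: {C} ∪ {G} = {C,G} (union, +1)
NQR@0: {C,G} ∩ {G} = {G} (intersection, +0)
HNQR@0: {C} ∪ {G} = {C,G} (union, +1)
HMNQR@0: {C,G} ∩ {C} = {C} (intersection, +0)
NR@1: {C} ∩ {C} = {C} (intersection, +0)
NQR@1: {C} ∩ {C} = {C} (intersection, +0)
HNQR@1: {C} ∩ {C} = {C} (intersection, +0)
HMNQR@1: {C} ∪ {G} = {C,G} (union, +1)
NR@2: {T} ∪ {A} = {A,T} (union, +1)
NQR@2: {A,T} ∩ {A} = {A} (intersection, +0)
HNQR@2: {C} ∪ {A} = {A,C} (union, +1)
HMNQR@2: {A,C} ∪ {T} = {A,C,T} (union, +1)
per-site changes: [2, 1, 3]; total = 6

C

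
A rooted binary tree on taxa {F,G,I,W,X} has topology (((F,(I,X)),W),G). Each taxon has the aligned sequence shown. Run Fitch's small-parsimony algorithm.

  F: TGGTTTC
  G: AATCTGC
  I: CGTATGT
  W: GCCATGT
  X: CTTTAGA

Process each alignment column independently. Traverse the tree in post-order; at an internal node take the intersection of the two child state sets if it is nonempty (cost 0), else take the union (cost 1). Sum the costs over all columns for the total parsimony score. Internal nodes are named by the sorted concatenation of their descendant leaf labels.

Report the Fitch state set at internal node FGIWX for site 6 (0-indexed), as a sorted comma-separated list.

C,T

site 0, node IX: I={C} ∩ X={C} → {C} (+0)
site 0, node FIX: F={T} ∪ IX={C} → {C,T} (+1)
site 0, node FIWX: FIX={C,T} ∪ W={G} → {C,G,T} (+1)
site 0, node FGIWX: FIWX={C,G,T} ∪ G={A} → {A,C,G,T} (+1)
site 1, node IX: I={G} ∪ X={T} → {G,T} (+1)
site 1, node FIX: F={G} ∩ IX={G,T} → {G} (+0)
site 1, node FIWX: FIX={G} ∪ W={C} → {C,G} (+1)
site 1, node FGIWX: FIWX={C,G} ∪ G={A} → {A,C,G} (+1)
site 2, node IX: I={T} ∩ X={T} → {T} (+0)
site 2, node FIX: F={G} ∪ IX={T} → {G,T} (+1)
site 2, node FIWX: FIX={G,T} ∪ W={C} → {C,G,T} (+1)
site 2, node FGIWX: FIWX={C,G,T} ∩ G={T} → {T} (+0)
site 3, node IX: I={A} ∪ X={T} → {A,T} (+1)
site 3, node FIX: F={T} ∩ IX={A,T} → {T} (+0)
site 3, node FIWX: FIX={T} ∪ W={A} → {A,T} (+1)
site 3, node FGIWX: FIWX={A,T} ∪ G={C} → {A,C,T} (+1)
site 4, node IX: I={T} ∪ X={A} → {A,T} (+1)
site 4, node FIX: F={T} ∩ IX={A,T} → {T} (+0)
site 4, node FIWX: FIX={T} ∩ W={T} → {T} (+0)
site 4, node FGIWX: FIWX={T} ∩ G={T} → {T} (+0)
site 5, node IX: I={G} ∩ X={G} → {G} (+0)
site 5, node FIX: F={T} ∪ IX={G} → {G,T} (+1)
site 5, node FIWX: FIX={G,T} ∩ W={G} → {G} (+0)
site 5, node FGIWX: FIWX={G} ∩ G={G} → {G} (+0)
site 6, node IX: I={T} ∪ X={A} → {A,T} (+1)
site 6, node FIX: F={C} ∪ IX={A,T} → {A,C,T} (+1)
site 6, node FIWX: FIX={A,C,T} ∩ W={T} → {T} (+0)
site 6, node FGIWX: FIWX={T} ∪ G={C} → {C,T} (+1)
per-site changes: [3, 3, 2, 3, 1, 1, 3]; total = 16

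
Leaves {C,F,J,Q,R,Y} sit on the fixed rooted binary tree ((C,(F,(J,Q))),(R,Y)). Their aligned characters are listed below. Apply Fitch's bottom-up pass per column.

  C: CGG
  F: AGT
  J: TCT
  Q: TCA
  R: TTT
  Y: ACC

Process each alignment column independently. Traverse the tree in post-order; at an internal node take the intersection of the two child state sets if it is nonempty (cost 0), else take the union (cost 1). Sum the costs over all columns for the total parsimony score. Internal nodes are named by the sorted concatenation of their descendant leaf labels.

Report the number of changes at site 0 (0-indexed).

site 0, node JQ: J={T} ∩ Q={T} → {T} (+0)
site 0, node FJQ: F={A} ∪ JQ={T} → {A,T} (+1)
site 0, node CFJQ: C={C} ∪ FJQ={A,T} → {A,C,T} (+1)
site 0, node RY: R={T} ∪ Y={A} → {A,T} (+1)
site 0, node CFJQRY: CFJQ={A,C,T} ∩ RY={A,T} → {A,T} (+0)
site 1, node JQ: J={C} ∩ Q={C} → {C} (+0)
site 1, node FJQ: F={G} ∪ JQ={C} → {C,G} (+1)
site 1, node CFJQ: C={G} ∩ FJQ={C,G} → {G} (+0)
site 1, node RY: R={T} ∪ Y={C} → {C,T} (+1)
site 1, node CFJQRY: CFJQ={G} ∪ RY={C,T} → {C,G,T} (+1)
site 2, node JQ: J={T} ∪ Q={A} → {A,T} (+1)
site 2, node FJQ: F={T} ∩ JQ={A,T} → {T} (+0)
site 2, node CFJQ: C={G} ∪ FJQ={T} → {G,T} (+1)
site 2, node RY: R={T} ∪ Y={C} → {C,T} (+1)
site 2, node CFJQRY: CFJQ={G,T} ∩ RY={C,T} → {T} (+0)
per-site changes: [3, 3, 3]; total = 9

3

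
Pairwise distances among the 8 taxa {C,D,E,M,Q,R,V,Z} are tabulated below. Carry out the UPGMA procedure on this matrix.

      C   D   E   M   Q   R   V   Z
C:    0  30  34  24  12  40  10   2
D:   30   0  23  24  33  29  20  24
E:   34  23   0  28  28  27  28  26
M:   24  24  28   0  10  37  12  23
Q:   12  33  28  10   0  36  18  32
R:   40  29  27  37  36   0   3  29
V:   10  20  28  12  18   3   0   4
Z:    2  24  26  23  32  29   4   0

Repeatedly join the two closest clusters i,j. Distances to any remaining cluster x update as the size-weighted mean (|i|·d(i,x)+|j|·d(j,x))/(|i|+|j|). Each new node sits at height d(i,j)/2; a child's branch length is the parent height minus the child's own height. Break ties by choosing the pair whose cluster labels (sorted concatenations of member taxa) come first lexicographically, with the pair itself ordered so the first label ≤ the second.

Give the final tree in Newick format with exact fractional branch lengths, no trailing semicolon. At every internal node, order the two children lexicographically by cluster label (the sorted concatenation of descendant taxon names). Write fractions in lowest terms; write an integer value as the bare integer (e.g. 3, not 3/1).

((((C:1,Z:1):75/8,(R:3/2,V:3/2):71/8):7/4,(M:5,Q:5):57/8):5/3,(D:23/2,E:23/2):55/24)

1. join C+Z (d=2) ⇒ CZ; edges |C|=1, |Z|=1
  updated: d(CZ,D)=27, d(CZ,E)=30, d(CZ,M)=47/2, d(CZ,Q)=22, d(CZ,R)=69/2, d(CZ,V)=7
2. join R+V (d=3) ⇒ RV; edges |R|=3/2, |V|=3/2
  updated: d(CZ,RV)=83/4, d(D,RV)=49/2, d(E,RV)=55/2, d(M,RV)=49/2, d(Q,RV)=27
3. join M+Q (d=10) ⇒ MQ; edges |M|=5, |Q|=5
  updated: d(CZ,MQ)=91/4, d(D,MQ)=57/2, d(E,MQ)=28, d(MQ,RV)=103/4
4. join CZ+RV (d=83/4) ⇒ CRVZ; edges |CZ|=75/8, |RV|=71/8
  updated: d(CRVZ,D)=103/4, d(CRVZ,E)=115/4, d(CRVZ,MQ)=97/4
5. join D+E (d=23) ⇒ DE; edges |D|=23/2, |E|=23/2
  updated: d(CRVZ,DE)=109/4, d(DE,MQ)=113/4
6. join CRVZ+MQ (d=97/4) ⇒ CMQRVZ; edges |CRVZ|=7/4, |MQ|=57/8
  updated: d(CMQRVZ,DE)=331/12
7. join CMQRVZ+DE (d=331/12) ⇒ CDEMQRVZ; edges |CMQRVZ|=5/3, |DE|=55/24
final tree: ((((C:1,Z:1):75/8,(R:3/2,V:3/2):71/8):7/4,(M:5,Q:5):57/8):5/3,(D:23/2,E:23/2):55/24)
total length: 829/12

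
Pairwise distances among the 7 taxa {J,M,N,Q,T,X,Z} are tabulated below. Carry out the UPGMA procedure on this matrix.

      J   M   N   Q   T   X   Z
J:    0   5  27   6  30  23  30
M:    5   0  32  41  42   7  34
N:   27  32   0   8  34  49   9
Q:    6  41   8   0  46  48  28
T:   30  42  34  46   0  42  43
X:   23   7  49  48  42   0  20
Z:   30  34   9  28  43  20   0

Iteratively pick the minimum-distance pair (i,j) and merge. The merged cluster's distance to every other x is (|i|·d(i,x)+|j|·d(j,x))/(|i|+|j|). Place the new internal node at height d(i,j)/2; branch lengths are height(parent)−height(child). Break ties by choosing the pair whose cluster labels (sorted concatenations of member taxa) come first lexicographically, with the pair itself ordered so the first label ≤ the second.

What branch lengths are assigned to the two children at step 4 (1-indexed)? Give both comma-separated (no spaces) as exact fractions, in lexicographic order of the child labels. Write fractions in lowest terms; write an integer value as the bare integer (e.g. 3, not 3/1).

iteration 1: select J,M (d=5); attach at lengths (5/2, 5/2); label the merged cluster JM
  updated: d(JM,N)=59/2, d(JM,Q)=47/2, d(JM,T)=36, d(JM,X)=15, d(JM,Z)=32
iteration 2: select N,Q (d=8); attach at lengths (4, 4); label the merged cluster NQ
  updated: d(JM,NQ)=53/2, d(NQ,T)=40, d(NQ,X)=97/2, d(NQ,Z)=37/2
iteration 3: select JM,X (d=15); attach at lengths (5, 15/2); label the merged cluster JMX
  updated: d(JMX,NQ)=203/6, d(JMX,T)=38, d(JMX,Z)=28
iteration 4: select NQ,Z (d=37/2); attach at lengths (21/4, 37/4); label the merged cluster NQZ
  updated: d(JMX,NQZ)=287/9, d(NQZ,T)=41
iteration 5: select JMX,NQZ (d=287/9); attach at lengths (76/9, 241/36); label the merged cluster JMNQXZ
  updated: d(JMNQXZ,T)=79/2
iteration 6: select JMNQXZ,T (d=79/2); attach at lengths (137/36, 79/4); label the merged cluster JMNQTXZ
final tree: ((((J:5/2,M:5/2):5,X:15/2):76/9,((N:4,Q:4):21/4,Z:37/4):241/36):137/36,T:79/4)
total length: 2833/36

21/4,37/4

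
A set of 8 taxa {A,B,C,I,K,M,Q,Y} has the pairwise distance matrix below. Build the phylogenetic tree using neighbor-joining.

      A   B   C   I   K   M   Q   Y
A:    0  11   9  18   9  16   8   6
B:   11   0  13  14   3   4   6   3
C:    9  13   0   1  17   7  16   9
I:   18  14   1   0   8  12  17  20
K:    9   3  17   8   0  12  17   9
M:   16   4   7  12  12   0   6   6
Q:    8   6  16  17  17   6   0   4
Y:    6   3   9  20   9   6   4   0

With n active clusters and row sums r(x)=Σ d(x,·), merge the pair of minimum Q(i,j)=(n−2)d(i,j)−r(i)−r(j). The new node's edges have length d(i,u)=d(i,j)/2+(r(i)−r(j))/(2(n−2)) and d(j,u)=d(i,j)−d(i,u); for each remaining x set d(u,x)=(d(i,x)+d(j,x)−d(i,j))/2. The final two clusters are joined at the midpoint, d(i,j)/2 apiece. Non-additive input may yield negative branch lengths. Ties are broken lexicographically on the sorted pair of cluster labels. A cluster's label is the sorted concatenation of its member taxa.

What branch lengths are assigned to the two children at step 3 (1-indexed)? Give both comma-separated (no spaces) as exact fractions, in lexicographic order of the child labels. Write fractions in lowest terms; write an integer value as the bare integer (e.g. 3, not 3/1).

iteration 1: select C,I (d=1, Q=-156); attach at lengths (-1, 2); label the merged cluster CI
  updated: d(A,CI)=13, d(B,CI)=13, d(CI,K)=12, d(CI,M)=9, d(CI,Q)=16, d(CI,Y)=14
iteration 2: select B,K (d=3, Q=-87); attach at lengths (-7/10, 37/10); label the merged cluster BK
  updated: d(A,BK)=17/2, d(BK,CI)=11, d(BK,M)=13/2, d(BK,Q)=10, d(BK,Y)=9/2
iteration 3: select CI,M (d=9, Q=-141/2); attach at lengths (111/16, 33/16); label the merged cluster CIM
  updated: d(A,CIM)=10, d(BK,CIM)=17/4, d(CIM,Q)=13/2, d(CIM,Y)=11/2
iteration 4: select BK,CIM (d=17/4, Q=-163/4); attach at lengths (55/24, 47/24); label the merged cluster BCIKM
  updated: d(A,BCIKM)=57/8, d(BCIKM,Q)=49/8, d(BCIKM,Y)=23/8
iteration 5: select A,Q (d=8, Q=-93/4); attach at lengths (19/4, 13/4); label the merged cluster AQ
  updated: d(AQ,BCIKM)=21/8, d(AQ,Y)=1
iteration 6: select AQ,BCIKM (d=21/8, Q=-13/2); attach at lengths (3/8, 9/4); label the merged cluster ABCIKMQ
  updated: d(ABCIKMQ,Y)=5/8
iteration 7: select ABCIKMQ,Y (d=5/8); attach at lengths (5/16, 5/16); label the merged cluster ABCIKMQY
final tree: (((A:19/4,Q:13/4):3/8,((B:-7/10,K:37/10):55/24,((C:-1,I:2):111/16,M:33/16):47/24):9/4):5/16,Y:5/16)
total length: 57/2

111/16,33/16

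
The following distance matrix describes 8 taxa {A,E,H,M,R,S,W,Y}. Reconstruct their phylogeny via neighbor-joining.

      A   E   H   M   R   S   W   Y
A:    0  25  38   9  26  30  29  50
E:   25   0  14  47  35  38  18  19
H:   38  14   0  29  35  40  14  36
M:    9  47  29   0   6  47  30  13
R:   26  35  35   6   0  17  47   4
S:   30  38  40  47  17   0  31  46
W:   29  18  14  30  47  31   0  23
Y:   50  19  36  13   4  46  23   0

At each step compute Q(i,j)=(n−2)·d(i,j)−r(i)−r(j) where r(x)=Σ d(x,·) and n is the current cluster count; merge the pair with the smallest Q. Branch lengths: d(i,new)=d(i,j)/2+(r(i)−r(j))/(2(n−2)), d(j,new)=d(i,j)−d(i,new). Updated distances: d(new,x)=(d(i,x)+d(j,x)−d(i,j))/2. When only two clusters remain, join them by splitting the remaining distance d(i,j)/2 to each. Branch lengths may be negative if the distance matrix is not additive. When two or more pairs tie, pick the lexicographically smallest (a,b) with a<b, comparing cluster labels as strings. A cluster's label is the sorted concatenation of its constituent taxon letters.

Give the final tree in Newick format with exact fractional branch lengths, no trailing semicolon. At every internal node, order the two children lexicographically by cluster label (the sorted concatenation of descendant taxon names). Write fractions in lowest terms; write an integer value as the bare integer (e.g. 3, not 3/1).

(((((A:75/8,(M:17/4,(R:1/4,Y:15/4):13/4):75/8):85/24,S:58/3):521/64,W:347/64):229/64,E:463/64):433/128,H:433/128)

iteration 1: select R,Y (d=4, Q=-337); attach at lengths (1/4, 15/4); label the merged cluster RY
  updated: d(A,RY)=36, d(E,RY)=25, d(H,RY)=67/2, d(M,RY)=15/2, d(RY,S)=59/2, d(RY,W)=33
iteration 2: select M,RY (d=15/2, Q=-593/2); attach at lengths (17/4, 13/4); label the merged cluster MRY
  updated: d(A,MRY)=75/4, d(E,MRY)=129/4, d(H,MRY)=55/2, d(MRY,S)=69/2, d(MRY,W)=111/4
iteration 3: select A,MRY (d=75/4, Q=-413/2); attach at lengths (75/8, 75/8); label the merged cluster AMRY
  updated: d(AMRY,E)=77/4, d(AMRY,H)=187/8, d(AMRY,S)=183/8, d(AMRY,W)=19
iteration 4: select AMRY,S (d=183/8, Q=-591/4); attach at lengths (85/24, 58/3); label the merged cluster AMRSY
  updated: d(AMRSY,E)=275/16, d(AMRSY,H)=81/4, d(AMRSY,W)=217/16
iteration 5: select AMRSY,W (d=217/16, Q=-1111/16); attach at lengths (521/64, 347/64); label the merged cluster AMRSWY
  updated: d(AMRSWY,E)=173/16, d(AMRSWY,H)=331/32
iteration 6: select AMRSWY,E (d=173/16, Q=-1125/32); attach at lengths (229/64, 463/64); label the merged cluster AEMRSWY
  updated: d(AEMRSWY,H)=433/64
iteration 7: select AEMRSWY,H (d=433/64); attach at lengths (433/128, 433/128); label the merged cluster AEHMRSWY
final tree: (((((A:75/8,(M:17/4,(R:1/4,Y:15/4):13/4):75/8):85/24,S:58/3):521/64,W:347/64):229/64,E:463/64):433/128,H:433/128)
total length: 5393/64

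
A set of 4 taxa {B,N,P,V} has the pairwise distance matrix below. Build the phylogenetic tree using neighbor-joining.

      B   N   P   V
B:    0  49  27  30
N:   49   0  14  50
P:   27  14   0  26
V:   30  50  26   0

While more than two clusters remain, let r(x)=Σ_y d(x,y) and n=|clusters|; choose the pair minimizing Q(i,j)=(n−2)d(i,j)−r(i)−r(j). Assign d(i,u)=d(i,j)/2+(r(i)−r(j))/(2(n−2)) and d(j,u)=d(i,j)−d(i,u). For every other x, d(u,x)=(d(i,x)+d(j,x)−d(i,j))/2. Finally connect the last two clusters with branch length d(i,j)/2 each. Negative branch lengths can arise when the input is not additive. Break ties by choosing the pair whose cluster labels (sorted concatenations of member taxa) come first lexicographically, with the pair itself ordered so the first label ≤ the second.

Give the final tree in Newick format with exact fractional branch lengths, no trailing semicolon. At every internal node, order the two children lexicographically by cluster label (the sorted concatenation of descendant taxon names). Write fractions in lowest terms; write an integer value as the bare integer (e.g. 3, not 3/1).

1. join B+V (d=30, Q=-152) ⇒ BV; edges |B|=15, |V|=15
  updated: d(BV,N)=69/2, d(BV,P)=23/2
2. join BV+N (d=69/2, Q=-60) ⇒ BNV; edges |BV|=16, |N|=37/2
  updated: d(BNV,P)=-9/2
3. join BNV+P (d=-9/2) ⇒ BNPV; edges |BNV|=-9/4, |P|=-9/4
final tree: (((B:15,V:15):16,N:37/2):-9/4,P:-9/4)
total length: 60

(((B:15,V:15):16,N:37/2):-9/4,P:-9/4)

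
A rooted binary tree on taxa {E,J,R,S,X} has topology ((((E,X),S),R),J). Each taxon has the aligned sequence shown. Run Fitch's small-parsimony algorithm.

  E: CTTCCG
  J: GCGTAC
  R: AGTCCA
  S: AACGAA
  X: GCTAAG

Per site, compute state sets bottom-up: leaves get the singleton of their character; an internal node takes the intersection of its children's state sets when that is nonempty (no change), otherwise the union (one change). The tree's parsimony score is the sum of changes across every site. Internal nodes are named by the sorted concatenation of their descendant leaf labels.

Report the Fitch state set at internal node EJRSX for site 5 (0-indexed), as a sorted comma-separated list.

A,C

EX@0: {C} ∪ {G} = {C,G} (union, +1)
ESX@0: {C,G} ∪ {A} = {A,C,G} (union, +1)
ERSX@0: {A,C,G} ∩ {A} = {A} (intersection, +0)
EJRSX@0: {A} ∪ {G} = {A,G} (union, +1)
EX@1: {T} ∪ {C} = {C,T} (union, +1)
ESX@1: {C,T} ∪ {A} = {A,C,T} (union, +1)
ERSX@1: {A,C,T} ∪ {G} = {A,C,G,T} (union, +1)
EJRSX@1: {A,C,G,T} ∩ {C} = {C} (intersection, +0)
EX@2: {T} ∩ {T} = {T} (intersection, +0)
ESX@2: {T} ∪ {C} = {C,T} (union, +1)
ERSX@2: {C,T} ∩ {T} = {T} (intersection, +0)
EJRSX@2: {T} ∪ {G} = {G,T} (union, +1)
EX@3: {C} ∪ {A} = {A,C} (union, +1)
ESX@3: {A,C} ∪ {G} = {A,C,G} (union, +1)
ERSX@3: {A,C,G} ∩ {C} = {C} (intersection, +0)
EJRSX@3: {C} ∪ {T} = {C,T} (union, +1)
EX@4: {C} ∪ {A} = {A,C} (union, +1)
ESX@4: {A,C} ∩ {A} = {A} (intersection, +0)
ERSX@4: {A} ∪ {C} = {A,C} (union, +1)
EJRSX@4: {A,C} ∩ {A} = {A} (intersection, +0)
EX@5: {G} ∩ {G} = {G} (intersection, +0)
ESX@5: {G} ∪ {A} = {A,G} (union, +1)
ERSX@5: {A,G} ∩ {A} = {A} (intersection, +0)
EJRSX@5: {A} ∪ {C} = {A,C} (union, +1)
per-site changes: [3, 3, 2, 3, 2, 2]; total = 15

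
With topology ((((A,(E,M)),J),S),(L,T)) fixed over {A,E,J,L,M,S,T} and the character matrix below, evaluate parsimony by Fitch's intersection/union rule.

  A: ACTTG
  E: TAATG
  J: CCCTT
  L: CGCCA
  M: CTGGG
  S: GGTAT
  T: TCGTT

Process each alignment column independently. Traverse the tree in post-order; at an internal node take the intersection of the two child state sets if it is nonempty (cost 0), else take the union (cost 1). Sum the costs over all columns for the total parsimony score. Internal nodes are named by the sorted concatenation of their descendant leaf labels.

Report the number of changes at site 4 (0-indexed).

2

site 0, node EM: E={T} ∪ M={C} → {C,T} (+1)
site 0, node AEM: A={A} ∪ EM={C,T} → {A,C,T} (+1)
site 0, node AEJM: AEM={A,C,T} ∩ J={C} → {C} (+0)
site 0, node AEJMS: AEJM={C} ∪ S={G} → {C,G} (+1)
site 0, node LT: L={C} ∪ T={T} → {C,T} (+1)
site 0, node AEJLMST: AEJMS={C,G} ∩ LT={C,T} → {C} (+0)
site 1, node EM: E={A} ∪ M={T} → {A,T} (+1)
site 1, node AEM: A={C} ∪ EM={A,T} → {A,C,T} (+1)
site 1, node AEJM: AEM={A,C,T} ∩ J={C} → {C} (+0)
site 1, node AEJMS: AEJM={C} ∪ S={G} → {C,G} (+1)
site 1, node LT: L={G} ∪ T={C} → {C,G} (+1)
site 1, node AEJLMST: AEJMS={C,G} ∩ LT={C,G} → {C,G} (+0)
site 2, node EM: E={A} ∪ M={G} → {A,G} (+1)
site 2, node AEM: A={T} ∪ EM={A,G} → {A,G,T} (+1)
site 2, node AEJM: AEM={A,G,T} ∪ J={C} → {A,C,G,T} (+1)
site 2, node AEJMS: AEJM={A,C,G,T} ∩ S={T} → {T} (+0)
site 2, node LT: L={C} ∪ T={G} → {C,G} (+1)
site 2, node AEJLMST: AEJMS={T} ∪ LT={C,G} → {C,G,T} (+1)
site 3, node EM: E={T} ∪ M={G} → {G,T} (+1)
site 3, node AEM: A={T} ∩ EM={G,T} → {T} (+0)
site 3, node AEJM: AEM={T} ∩ J={T} → {T} (+0)
site 3, node AEJMS: AEJM={T} ∪ S={A} → {A,T} (+1)
site 3, node LT: L={C} ∪ T={T} → {C,T} (+1)
site 3, node AEJLMST: AEJMS={A,T} ∩ LT={C,T} → {T} (+0)
site 4, node EM: E={G} ∩ M={G} → {G} (+0)
site 4, node AEM: A={G} ∩ EM={G} → {G} (+0)
site 4, node AEJM: AEM={G} ∪ J={T} → {G,T} (+1)
site 4, node AEJMS: AEJM={G,T} ∩ S={T} → {T} (+0)
site 4, node LT: L={A} ∪ T={T} → {A,T} (+1)
site 4, node AEJLMST: AEJMS={T} ∩ LT={A,T} → {T} (+0)
per-site changes: [4, 4, 5, 3, 2]; total = 18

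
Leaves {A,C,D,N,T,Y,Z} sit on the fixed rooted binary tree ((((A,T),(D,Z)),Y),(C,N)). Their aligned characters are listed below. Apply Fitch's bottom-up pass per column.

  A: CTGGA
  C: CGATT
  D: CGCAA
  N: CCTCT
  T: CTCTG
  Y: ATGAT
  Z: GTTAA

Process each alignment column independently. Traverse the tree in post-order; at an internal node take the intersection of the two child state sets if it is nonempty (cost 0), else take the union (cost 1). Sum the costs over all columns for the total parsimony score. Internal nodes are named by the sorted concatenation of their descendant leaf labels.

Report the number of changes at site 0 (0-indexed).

AT@0: {C} ∩ {C} = {C} (intersection, +0)
DZ@0: {C} ∪ {G} = {C,G} (union, +1)
ADTZ@0: {C} ∩ {C,G} = {C} (intersection, +0)
ADTYZ@0: {C} ∪ {A} = {A,C} (union, +1)
CN@0: {C} ∩ {C} = {C} (intersection, +0)
ACDNTYZ@0: {A,C} ∩ {C} = {C} (intersection, +0)
AT@1: {T} ∩ {T} = {T} (intersection, +0)
DZ@1: {G} ∪ {T} = {G,T} (union, +1)
ADTZ@1: {T} ∩ {G,T} = {T} (intersection, +0)
ADTYZ@1: {T} ∩ {T} = {T} (intersection, +0)
CN@1: {G} ∪ {C} = {C,G} (union, +1)
ACDNTYZ@1: {T} ∪ {C,G} = {C,G,T} (union, +1)
AT@2: {G} ∪ {C} = {C,G} (union, +1)
DZ@2: {C} ∪ {T} = {C,T} (union, +1)
ADTZ@2: {C,G} ∩ {C,T} = {C} (intersection, +0)
ADTYZ@2: {C} ∪ {G} = {C,G} (union, +1)
CN@2: {A} ∪ {T} = {A,T} (union, +1)
ACDNTYZ@2: {C,G} ∪ {A,T} = {A,C,G,T} (union, +1)
AT@3: {G} ∪ {T} = {G,T} (union, +1)
DZ@3: {A} ∩ {A} = {A} (intersection, +0)
ADTZ@3: {G,T} ∪ {A} = {A,G,T} (union, +1)
ADTYZ@3: {A,G,T} ∩ {A} = {A} (intersection, +0)
CN@3: {T} ∪ {C} = {C,T} (union, +1)
ACDNTYZ@3: {A} ∪ {C,T} = {A,C,T} (union, +1)
AT@4: {A} ∪ {G} = {A,G} (union, +1)
DZ@4: {A} ∩ {A} = {A} (intersection, +0)
ADTZ@4: {A,G} ∩ {A} = {A} (intersection, +0)
ADTYZ@4: {A} ∪ {T} = {A,T} (union, +1)
CN@4: {T} ∩ {T} = {T} (intersection, +0)
ACDNTYZ@4: {A,T} ∩ {T} = {T} (intersection, +0)
per-site changes: [2, 3, 5, 4, 2]; total = 16

2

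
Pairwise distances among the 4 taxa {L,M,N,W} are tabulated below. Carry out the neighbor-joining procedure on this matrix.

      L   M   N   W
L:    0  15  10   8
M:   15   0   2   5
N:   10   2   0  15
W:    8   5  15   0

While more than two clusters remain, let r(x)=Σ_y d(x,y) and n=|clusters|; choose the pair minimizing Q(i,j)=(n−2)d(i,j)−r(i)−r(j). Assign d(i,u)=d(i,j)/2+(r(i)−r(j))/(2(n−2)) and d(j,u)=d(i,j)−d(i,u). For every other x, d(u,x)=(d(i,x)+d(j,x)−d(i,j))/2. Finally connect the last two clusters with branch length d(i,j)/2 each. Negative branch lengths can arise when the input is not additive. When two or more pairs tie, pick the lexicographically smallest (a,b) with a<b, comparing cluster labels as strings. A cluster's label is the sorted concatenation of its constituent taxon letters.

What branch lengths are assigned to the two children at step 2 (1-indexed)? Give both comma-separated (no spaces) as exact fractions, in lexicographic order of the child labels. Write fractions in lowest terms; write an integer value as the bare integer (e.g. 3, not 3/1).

25/4,-1/4

1. join L+W (d=8, Q=-45) ⇒ LW; edges |L|=21/4, |W|=11/4
  updated: d(LW,M)=6, d(LW,N)=17/2
2. join LW+M (d=6, Q=-33/2) ⇒ LMW; edges |LW|=25/4, |M|=-1/4
  updated: d(LMW,N)=9/4
3. join LMW+N (d=9/4) ⇒ LMNW; edges |LMW|=9/8, |N|=9/8
final tree: (((L:21/4,W:11/4):25/4,M:-1/4):9/8,N:9/8)
total length: 65/4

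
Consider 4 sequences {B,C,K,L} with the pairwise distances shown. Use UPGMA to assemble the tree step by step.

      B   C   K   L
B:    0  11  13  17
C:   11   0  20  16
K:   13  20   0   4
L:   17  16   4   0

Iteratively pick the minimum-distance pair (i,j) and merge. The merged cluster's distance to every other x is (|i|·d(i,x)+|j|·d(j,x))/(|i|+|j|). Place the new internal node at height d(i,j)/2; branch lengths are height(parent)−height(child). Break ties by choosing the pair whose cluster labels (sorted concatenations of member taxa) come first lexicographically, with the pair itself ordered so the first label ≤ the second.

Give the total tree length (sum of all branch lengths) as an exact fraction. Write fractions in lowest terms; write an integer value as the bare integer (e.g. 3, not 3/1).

24

step 1: merge (K,L) at d=4; branch lengths K→2, L→2; new cluster KL
  updated: d(B,KL)=15, d(C,KL)=18
step 2: merge (B,C) at d=11; branch lengths B→11/2, C→11/2; new cluster BC
  updated: d(BC,KL)=33/2
step 3: merge (BC,KL) at d=33/2; branch lengths BC→11/4, KL→25/4; new cluster BCKL
final tree: ((B:11/2,C:11/2):11/4,(K:2,L:2):25/4)
total length: 24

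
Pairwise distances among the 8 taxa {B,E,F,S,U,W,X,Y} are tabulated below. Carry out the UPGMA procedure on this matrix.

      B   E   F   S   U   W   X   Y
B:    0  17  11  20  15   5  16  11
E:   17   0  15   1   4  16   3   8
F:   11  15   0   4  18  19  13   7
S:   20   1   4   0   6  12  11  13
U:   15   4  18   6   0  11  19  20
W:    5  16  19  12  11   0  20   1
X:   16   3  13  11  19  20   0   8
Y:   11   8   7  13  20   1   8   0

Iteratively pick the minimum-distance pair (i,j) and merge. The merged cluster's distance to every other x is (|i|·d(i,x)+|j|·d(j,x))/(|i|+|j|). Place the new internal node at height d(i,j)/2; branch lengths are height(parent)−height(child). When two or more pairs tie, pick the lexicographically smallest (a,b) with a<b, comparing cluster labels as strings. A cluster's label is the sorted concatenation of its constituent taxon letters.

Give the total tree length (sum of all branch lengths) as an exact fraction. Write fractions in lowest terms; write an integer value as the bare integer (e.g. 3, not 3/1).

iteration 1: select E,S (d=1); attach at lengths (1/2, 1/2); label the merged cluster ES
  updated: d(B,ES)=37/2, d(ES,F)=19/2, d(ES,U)=5, d(ES,W)=14, d(ES,X)=7, d(ES,Y)=21/2
iteration 2: select W,Y (d=1); attach at lengths (1/2, 1/2); label the merged cluster WY
  updated: d(B,WY)=8, d(ES,WY)=49/4, d(F,WY)=13, d(U,WY)=31/2, d(WY,X)=14
iteration 3: select ES,U (d=5); attach at lengths (2, 5/2); label the merged cluster ESU
  updated: d(B,ESU)=52/3, d(ESU,F)=37/3, d(ESU,WY)=40/3, d(ESU,X)=11
iteration 4: select B,WY (d=8); attach at lengths (4, 7/2); label the merged cluster BWY
  updated: d(BWY,ESU)=44/3, d(BWY,F)=37/3, d(BWY,X)=44/3
iteration 5: select ESU,X (d=11); attach at lengths (3, 11/2); label the merged cluster ESUX
  updated: d(BWY,ESUX)=44/3, d(ESUX,F)=25/2
iteration 6: select BWY,F (d=37/3); attach at lengths (13/6, 37/6); label the merged cluster BFWY
  updated: d(BFWY,ESUX)=113/8
iteration 7: select BFWY,ESUX (d=113/8); attach at lengths (43/48, 25/16); label the merged cluster BEFSUWXY
final tree: (((B:4,(W:1/2,Y:1/2):7/2):13/6,F:37/6):43/48,(((E:1/2,S:1/2):2,U:5/2):3,X:11/2):25/16)
total length: 799/24

799/24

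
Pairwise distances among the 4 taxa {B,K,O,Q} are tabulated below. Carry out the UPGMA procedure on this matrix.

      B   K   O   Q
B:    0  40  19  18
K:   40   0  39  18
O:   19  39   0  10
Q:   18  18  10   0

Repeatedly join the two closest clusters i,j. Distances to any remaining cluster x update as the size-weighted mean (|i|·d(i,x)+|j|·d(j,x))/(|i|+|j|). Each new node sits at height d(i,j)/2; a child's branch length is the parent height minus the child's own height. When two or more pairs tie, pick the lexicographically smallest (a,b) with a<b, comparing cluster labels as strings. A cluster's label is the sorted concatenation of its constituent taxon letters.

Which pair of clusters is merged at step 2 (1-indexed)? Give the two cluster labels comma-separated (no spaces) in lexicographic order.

step 1: merge (O,Q) at d=10; branch lengths O→5, Q→5; new cluster OQ
  updated: d(B,OQ)=37/2, d(K,OQ)=57/2
step 2: merge (B,OQ) at d=37/2; branch lengths B→37/4, OQ→17/4; new cluster BOQ
  updated: d(BOQ,K)=97/3
step 3: merge (BOQ,K) at d=97/3; branch lengths BOQ→83/12, K→97/6; new cluster BKOQ
final tree: ((B:37/4,(O:5,Q:5):17/4):83/12,K:97/6)
total length: 559/12

B,OQ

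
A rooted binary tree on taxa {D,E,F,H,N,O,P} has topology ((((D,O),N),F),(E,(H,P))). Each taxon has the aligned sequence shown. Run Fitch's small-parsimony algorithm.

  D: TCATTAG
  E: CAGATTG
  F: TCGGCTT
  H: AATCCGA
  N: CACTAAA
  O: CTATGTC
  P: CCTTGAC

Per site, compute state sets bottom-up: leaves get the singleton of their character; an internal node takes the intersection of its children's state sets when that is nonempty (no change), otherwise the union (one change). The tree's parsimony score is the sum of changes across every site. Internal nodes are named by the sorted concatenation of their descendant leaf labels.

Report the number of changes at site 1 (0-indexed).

site 0, node DO: D={T} ∪ O={C} → {C,T} (+1)
site 0, node DNO: DO={C,T} ∩ N={C} → {C} (+0)
site 0, node DFNO: DNO={C} ∪ F={T} → {C,T} (+1)
site 0, node HP: H={A} ∪ P={C} → {A,C} (+1)
site 0, node EHP: E={C} ∩ HP={A,C} → {C} (+0)
site 0, node DEFHNOP: DFNO={C,T} ∩ EHP={C} → {C} (+0)
site 1, node DO: D={C} ∪ O={T} → {C,T} (+1)
site 1, node DNO: DO={C,T} ∪ N={A} → {A,C,T} (+1)
site 1, node DFNO: DNO={A,C,T} ∩ F={C} → {C} (+0)
site 1, node HP: H={A} ∪ P={C} → {A,C} (+1)
site 1, node EHP: E={A} ∩ HP={A,C} → {A} (+0)
site 1, node DEFHNOP: DFNO={C} ∪ EHP={A} → {A,C} (+1)
site 2, node DO: D={A} ∩ O={A} → {A} (+0)
site 2, node DNO: DO={A} ∪ N={C} → {A,C} (+1)
site 2, node DFNO: DNO={A,C} ∪ F={G} → {A,C,G} (+1)
site 2, node HP: H={T} ∩ P={T} → {T} (+0)
site 2, node EHP: E={G} ∪ HP={T} → {G,T} (+1)
site 2, node DEFHNOP: DFNO={A,C,G} ∩ EHP={G,T} → {G} (+0)
site 3, node DO: D={T} ∩ O={T} → {T} (+0)
site 3, node DNO: DO={T} ∩ N={T} → {T} (+0)
site 3, node DFNO: DNO={T} ∪ F={G} → {G,T} (+1)
site 3, node HP: H={C} ∪ P={T} → {C,T} (+1)
site 3, node EHP: E={A} ∪ HP={C,T} → {A,C,T} (+1)
site 3, node DEFHNOP: DFNO={G,T} ∩ EHP={A,C,T} → {T} (+0)
site 4, node DO: D={T} ∪ O={G} → {G,T} (+1)
site 4, node DNO: DO={G,T} ∪ N={A} → {A,G,T} (+1)
site 4, node DFNO: DNO={A,G,T} ∪ F={C} → {A,C,G,T} (+1)
site 4, node HP: H={C} ∪ P={G} → {C,G} (+1)
site 4, node EHP: E={T} ∪ HP={C,G} → {C,G,T} (+1)
site 4, node DEFHNOP: DFNO={A,C,G,T} ∩ EHP={C,G,T} → {C,G,T} (+0)
site 5, node DO: D={A} ∪ O={T} → {A,T} (+1)
site 5, node DNO: DO={A,T} ∩ N={A} → {A} (+0)
site 5, node DFNO: DNO={A} ∪ F={T} → {A,T} (+1)
site 5, node HP: H={G} ∪ P={A} → {A,G} (+1)
site 5, node EHP: E={T} ∪ HP={A,G} → {A,G,T} (+1)
site 5, node DEFHNOP: DFNO={A,T} ∩ EHP={A,G,T} → {A,T} (+0)
site 6, node DO: D={G} ∪ O={C} → {C,G} (+1)
site 6, node DNO: DO={C,G} ∪ N={A} → {A,C,G} (+1)
site 6, node DFNO: DNO={A,C,G} ∪ F={T} → {A,C,G,T} (+1)
site 6, node HP: H={A} ∪ P={C} → {A,C} (+1)
site 6, node EHP: E={G} ∪ HP={A,C} → {A,C,G} (+1)
site 6, node DEFHNOP: DFNO={A,C,G,T} ∩ EHP={A,C,G} → {A,C,G} (+0)
per-site changes: [3, 4, 3, 3, 5, 4, 5]; total = 27

4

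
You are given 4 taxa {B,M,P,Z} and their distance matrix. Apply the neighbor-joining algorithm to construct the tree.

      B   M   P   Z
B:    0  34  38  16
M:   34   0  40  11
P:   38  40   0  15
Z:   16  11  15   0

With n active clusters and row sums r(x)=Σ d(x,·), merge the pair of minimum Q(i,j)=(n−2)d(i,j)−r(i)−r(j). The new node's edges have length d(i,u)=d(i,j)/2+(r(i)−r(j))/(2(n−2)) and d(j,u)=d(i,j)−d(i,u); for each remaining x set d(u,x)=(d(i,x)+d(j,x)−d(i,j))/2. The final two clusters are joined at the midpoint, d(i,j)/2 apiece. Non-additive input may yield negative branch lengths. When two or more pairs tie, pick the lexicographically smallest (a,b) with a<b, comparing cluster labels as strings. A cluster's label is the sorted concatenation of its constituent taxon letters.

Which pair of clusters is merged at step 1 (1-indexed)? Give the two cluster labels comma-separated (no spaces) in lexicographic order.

B,M

step 1: merge (B,M) at d=34, Q=-105; branch lengths B→71/4, M→65/4; new cluster BM
  updated: d(BM,P)=22, d(BM,Z)=-7/2
step 2: merge (BM,P) at d=22, Q=-67/2; branch lengths BM→7/4, P→81/4; new cluster BMP
  updated: d(BMP,Z)=-21/4
step 3: merge (BMP,Z) at d=-21/4; branch lengths BMP→-21/8, Z→-21/8; new cluster BMPZ
final tree: (((B:71/4,M:65/4):7/4,P:81/4):-21/8,Z:-21/8)
total length: 203/4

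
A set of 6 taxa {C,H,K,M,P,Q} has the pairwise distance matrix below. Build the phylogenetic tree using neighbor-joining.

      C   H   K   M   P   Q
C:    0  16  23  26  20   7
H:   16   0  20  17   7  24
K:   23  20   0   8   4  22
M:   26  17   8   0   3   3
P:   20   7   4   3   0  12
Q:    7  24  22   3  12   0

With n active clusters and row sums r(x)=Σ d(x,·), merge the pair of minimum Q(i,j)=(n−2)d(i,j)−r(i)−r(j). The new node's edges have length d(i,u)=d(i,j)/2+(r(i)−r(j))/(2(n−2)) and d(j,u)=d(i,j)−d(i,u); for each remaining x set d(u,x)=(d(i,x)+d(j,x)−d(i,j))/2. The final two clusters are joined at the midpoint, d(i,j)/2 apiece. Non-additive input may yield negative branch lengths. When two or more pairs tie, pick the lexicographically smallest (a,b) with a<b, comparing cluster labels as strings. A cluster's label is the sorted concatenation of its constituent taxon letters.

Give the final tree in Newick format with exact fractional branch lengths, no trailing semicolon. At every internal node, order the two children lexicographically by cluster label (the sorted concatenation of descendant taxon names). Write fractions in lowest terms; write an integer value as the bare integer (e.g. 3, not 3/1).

(((((C:13/2,Q:1/2):8,H:17/2):13/4,P:-7/4):5/4,K:45/8):19/16,M:19/16)

iteration 1: select C,Q (d=7, Q=-132); attach at lengths (13/2, 1/2); label the merged cluster CQ
  updated: d(CQ,H)=33/2, d(CQ,K)=19, d(CQ,M)=11, d(CQ,P)=25/2
iteration 2: select CQ,H (d=33/2, Q=-70); attach at lengths (8, 17/2); label the merged cluster CHQ
  updated: d(CHQ,K)=45/4, d(CHQ,M)=23/4, d(CHQ,P)=3/2
iteration 3: select CHQ,P (d=3/2, Q=-24); attach at lengths (13/4, -7/4); label the merged cluster CHPQ
  updated: d(CHPQ,K)=55/8, d(CHPQ,M)=29/8
iteration 4: select CHPQ,K (d=55/8, Q=-37/2); attach at lengths (5/4, 45/8); label the merged cluster CHKPQ
  updated: d(CHKPQ,M)=19/8
iteration 5: select CHKPQ,M (d=19/8); attach at lengths (19/16, 19/16); label the merged cluster CHKMPQ
final tree: (((((C:13/2,Q:1/2):8,H:17/2):13/4,P:-7/4):5/4,K:45/8):19/16,M:19/16)
total length: 137/4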